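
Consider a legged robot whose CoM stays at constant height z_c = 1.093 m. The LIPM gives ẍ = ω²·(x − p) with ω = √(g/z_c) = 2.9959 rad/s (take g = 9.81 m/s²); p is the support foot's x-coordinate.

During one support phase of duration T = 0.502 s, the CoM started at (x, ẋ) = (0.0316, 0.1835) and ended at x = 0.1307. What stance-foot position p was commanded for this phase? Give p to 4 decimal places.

p = 0.0550

ωT = 2.9959·0.502 = 1.503942; cosh(ωT) = 2.360821, sinh(ωT) = 2.138569
x(T) = p + (x₀−p)·cosh(ωT) + (ẋ₀/ω)·sinh(ωT) ⇒ p·(1 − cosh) = x(T) − x₀·cosh − (ẋ₀/ω)·sinh
numerator   = 0.1307 − (0.0316)·2.360821 − (0.1835/2.9959)·2.138569 = -0.074890
denominator = 1 − 2.360821 = -1.360821
p = -0.074890 / -1.360821 = 0.0550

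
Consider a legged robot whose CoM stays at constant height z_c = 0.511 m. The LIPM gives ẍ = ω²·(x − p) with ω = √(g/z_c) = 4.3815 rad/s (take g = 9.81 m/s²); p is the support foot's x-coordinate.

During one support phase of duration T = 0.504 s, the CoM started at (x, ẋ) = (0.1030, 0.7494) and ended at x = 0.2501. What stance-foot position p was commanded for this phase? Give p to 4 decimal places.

p = 0.2755

ωT = 4.3815·0.504 = 2.208276; cosh(ωT) = 4.604952, sinh(ωT) = 4.495062
x(T) = p + (x₀−p)·cosh(ωT) + (ẋ₀/ω)·sinh(ωT) ⇒ p·(1 − cosh) = x(T) − x₀·cosh − (ẋ₀/ω)·sinh
numerator   = 0.2501 − (0.1030)·4.604952 − (0.7494/4.3815)·4.495062 = -0.993033
denominator = 1 − 4.604952 = -3.604952
p = -0.993033 / -3.604952 = 0.2755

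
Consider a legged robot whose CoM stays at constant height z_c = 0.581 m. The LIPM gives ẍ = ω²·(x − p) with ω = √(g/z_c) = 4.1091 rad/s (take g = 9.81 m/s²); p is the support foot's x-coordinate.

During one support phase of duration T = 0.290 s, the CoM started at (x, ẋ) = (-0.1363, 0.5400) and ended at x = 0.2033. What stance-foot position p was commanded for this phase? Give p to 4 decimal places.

p = -0.3157

ωT = 4.1091·0.290 = 1.191639; cosh(ωT) = 1.798098, sinh(ωT) = 1.494375
x(T) = p + (x₀−p)·cosh(ωT) + (ẋ₀/ω)·sinh(ωT) ⇒ p·(1 − cosh) = x(T) − x₀·cosh − (ẋ₀/ω)·sinh
numerator   = 0.2033 − (-0.1363)·1.798098 − (0.5400/4.1091)·1.494375 = 0.251997
denominator = 1 − 1.798098 = -0.798098
p = 0.251997 / -0.798098 = -0.3157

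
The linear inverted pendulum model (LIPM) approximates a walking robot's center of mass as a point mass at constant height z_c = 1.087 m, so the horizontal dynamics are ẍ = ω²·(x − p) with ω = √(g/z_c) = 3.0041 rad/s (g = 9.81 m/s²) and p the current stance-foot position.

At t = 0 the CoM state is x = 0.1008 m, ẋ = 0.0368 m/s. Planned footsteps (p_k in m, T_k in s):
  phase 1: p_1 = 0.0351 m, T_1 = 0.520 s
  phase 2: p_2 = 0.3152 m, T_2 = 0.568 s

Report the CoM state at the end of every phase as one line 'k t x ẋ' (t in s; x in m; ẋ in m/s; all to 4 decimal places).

1 0.5200 0.2266 0.5415
2 1.0880 0.5432 0.8316

phase 1: p=0.0351, T=0.520, ωT=1.562132, cosh=2.489333, sinh=2.279645; start (x,ẋ)=(0.100800, 0.036800) → end (x,ẋ)=(0.226575, 0.541539)
phase 2: p=0.3152, T=0.568, ωT=1.706329, cosh=2.845116, sinh=2.663585; start (x,ẋ)=(0.226575, 0.541539) → end (x,ẋ)=(0.543207, 0.831591)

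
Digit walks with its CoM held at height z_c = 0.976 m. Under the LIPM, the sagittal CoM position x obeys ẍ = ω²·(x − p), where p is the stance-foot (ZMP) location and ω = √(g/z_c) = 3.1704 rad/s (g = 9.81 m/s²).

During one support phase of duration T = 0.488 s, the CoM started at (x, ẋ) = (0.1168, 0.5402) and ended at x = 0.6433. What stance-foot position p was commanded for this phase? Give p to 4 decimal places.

ωT = 3.1704·0.488 = 1.547155; cosh(ωT) = 2.455469, sinh(ωT) = 2.242617
x(T) = p + (x₀−p)·cosh(ωT) + (ẋ₀/ω)·sinh(ωT) ⇒ p·(1 − cosh) = x(T) − x₀·cosh − (ẋ₀/ω)·sinh
numerator   = 0.6433 − (0.1168)·2.455469 − (0.5402/3.1704)·2.242617 = -0.025615
denominator = 1 − 2.455469 = -1.455469
p = -0.025615 / -1.455469 = 0.0176

p = 0.0176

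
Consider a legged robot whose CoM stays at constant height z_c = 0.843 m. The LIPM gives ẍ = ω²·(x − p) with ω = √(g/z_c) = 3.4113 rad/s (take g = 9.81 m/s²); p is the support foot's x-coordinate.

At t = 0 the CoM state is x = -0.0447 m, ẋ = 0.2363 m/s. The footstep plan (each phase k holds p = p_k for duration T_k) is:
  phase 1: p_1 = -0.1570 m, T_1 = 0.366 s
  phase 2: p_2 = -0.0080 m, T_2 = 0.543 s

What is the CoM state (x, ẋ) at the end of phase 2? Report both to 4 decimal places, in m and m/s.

phase 1: p=-0.1570, T=0.366, ωT=1.248536, cosh=1.886080, sinh=1.599156; start (x,ẋ)=(-0.044700, 0.236300) → end (x,ẋ)=(0.165580, 1.058300)
phase 2: p=-0.0080, T=0.543, ωT=1.852336, cosh=3.265782, sinh=3.108911; start (x,ẋ)=(0.165580, 1.058300) → end (x,ẋ)=(1.523363, 5.297066)

x = 1.5234, ẋ = 5.2971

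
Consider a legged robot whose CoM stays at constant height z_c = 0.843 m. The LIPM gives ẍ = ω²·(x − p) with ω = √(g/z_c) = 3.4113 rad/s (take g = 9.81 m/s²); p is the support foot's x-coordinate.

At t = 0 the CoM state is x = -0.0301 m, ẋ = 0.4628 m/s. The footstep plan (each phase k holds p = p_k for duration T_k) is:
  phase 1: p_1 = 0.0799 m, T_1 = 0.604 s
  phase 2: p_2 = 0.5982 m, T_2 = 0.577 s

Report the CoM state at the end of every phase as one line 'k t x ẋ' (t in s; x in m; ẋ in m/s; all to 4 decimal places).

1 0.6040 0.1650 0.3970
2 1.1810 -0.5742 -3.7376

phase 1: p=0.0799, T=0.604, ωT=2.060425, cosh=3.988353, sinh=3.860953; start (x,ẋ)=(-0.030100, 0.462800) → end (x,ẋ)=(0.164984, 0.397014)
phase 2: p=0.5982, T=0.577, ωT=1.968320, cosh=3.649166, sinh=3.509475; start (x,ẋ)=(0.164984, 0.397014) → end (x,ẋ)=(-0.574237, -3.737634)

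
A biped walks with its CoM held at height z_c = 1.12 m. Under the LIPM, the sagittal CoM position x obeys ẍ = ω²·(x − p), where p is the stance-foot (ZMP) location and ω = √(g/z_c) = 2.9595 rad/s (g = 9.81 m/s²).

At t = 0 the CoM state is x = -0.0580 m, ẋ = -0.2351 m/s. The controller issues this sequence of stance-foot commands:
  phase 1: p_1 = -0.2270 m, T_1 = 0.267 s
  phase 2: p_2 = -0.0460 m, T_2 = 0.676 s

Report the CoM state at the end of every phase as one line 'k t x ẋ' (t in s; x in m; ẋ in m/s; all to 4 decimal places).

phase 1: p=-0.2270, T=0.267, ωT=0.790187, cosh=1.328784, sinh=0.875024; start (x,ẋ)=(-0.058000, -0.235100) → end (x,ẋ)=(-0.071947, 0.125251)
phase 2: p=-0.0460, T=0.676, ωT=2.000622, cosh=3.764452, sinh=3.629201; start (x,ẋ)=(-0.071947, 0.125251) → end (x,ẋ)=(0.009919, 0.192818)

1 0.2670 -0.0719 0.1253
2 0.9430 0.0099 0.1928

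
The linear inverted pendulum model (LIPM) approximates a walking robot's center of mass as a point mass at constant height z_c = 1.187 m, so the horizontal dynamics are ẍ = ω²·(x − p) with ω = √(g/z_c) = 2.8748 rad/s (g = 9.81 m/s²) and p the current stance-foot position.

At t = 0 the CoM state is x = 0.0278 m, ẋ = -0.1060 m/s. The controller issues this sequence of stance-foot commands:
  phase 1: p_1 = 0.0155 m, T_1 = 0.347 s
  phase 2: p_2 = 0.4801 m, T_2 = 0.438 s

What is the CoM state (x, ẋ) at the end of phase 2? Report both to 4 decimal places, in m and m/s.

x = -0.5189, ẋ = -2.5075

phase 1: p=0.0155, T=0.347, ωT=0.997556, cosh=1.540213, sinh=1.171433; start (x,ẋ)=(0.027800, -0.106000) → end (x,ẋ)=(-0.008749, -0.121841)
phase 2: p=0.4801, T=0.438, ωT=1.259162, cosh=1.903181, sinh=1.619289; start (x,ẋ)=(-0.008749, -0.121841) → end (x,ẋ)=(-0.518896, -2.507540)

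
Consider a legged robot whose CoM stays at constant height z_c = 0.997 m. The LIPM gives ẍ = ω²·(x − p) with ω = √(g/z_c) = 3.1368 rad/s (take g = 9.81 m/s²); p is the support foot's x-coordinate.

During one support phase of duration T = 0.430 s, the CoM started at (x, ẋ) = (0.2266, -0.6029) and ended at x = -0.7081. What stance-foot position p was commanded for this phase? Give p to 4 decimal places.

ωT = 3.1368·0.430 = 1.348824; cosh(ωT) = 2.056219, sinh(ωT) = 1.796673
x(T) = p + (x₀−p)·cosh(ωT) + (ẋ₀/ω)·sinh(ωT) ⇒ p·(1 − cosh) = x(T) − x₀·cosh − (ẋ₀/ω)·sinh
numerator   = -0.7081 − (0.2266)·2.056219 − (-0.6029/3.1368)·1.796673 = -0.828714
denominator = 1 − 2.056219 = -1.056219
p = -0.828714 / -1.056219 = 0.7846

p = 0.7846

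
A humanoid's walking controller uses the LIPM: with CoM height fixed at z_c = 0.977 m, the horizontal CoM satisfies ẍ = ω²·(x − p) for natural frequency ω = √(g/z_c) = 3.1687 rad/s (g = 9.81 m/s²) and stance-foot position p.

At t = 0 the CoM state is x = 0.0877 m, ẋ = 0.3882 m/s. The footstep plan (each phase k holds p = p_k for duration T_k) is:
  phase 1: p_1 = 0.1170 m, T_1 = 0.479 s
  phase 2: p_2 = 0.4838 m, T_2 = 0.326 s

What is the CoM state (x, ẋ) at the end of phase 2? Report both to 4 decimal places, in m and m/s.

x = 0.4947, ẋ = 0.4858

phase 1: p=0.1170, T=0.479, ωT=1.517807, cosh=2.390701, sinh=2.171509; start (x,ẋ)=(0.087700, 0.388200) → end (x,ẋ)=(0.312986, 0.726461)
phase 2: p=0.4838, T=0.326, ωT=1.032996, cosh=1.582705, sinh=1.226766; start (x,ẋ)=(0.312986, 0.726461) → end (x,ẋ)=(0.494702, 0.485775)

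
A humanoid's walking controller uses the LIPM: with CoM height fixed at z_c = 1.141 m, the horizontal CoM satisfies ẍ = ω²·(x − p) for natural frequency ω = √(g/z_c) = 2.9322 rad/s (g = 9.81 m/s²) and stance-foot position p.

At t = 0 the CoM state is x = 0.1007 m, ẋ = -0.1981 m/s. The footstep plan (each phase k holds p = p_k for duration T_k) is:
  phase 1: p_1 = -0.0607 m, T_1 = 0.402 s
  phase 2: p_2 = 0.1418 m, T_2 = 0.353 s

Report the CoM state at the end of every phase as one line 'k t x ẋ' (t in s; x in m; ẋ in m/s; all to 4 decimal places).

1 0.4020 0.1270 0.3439
2 0.7550 0.2626 0.4919

phase 1: p=-0.0607, T=0.402, ωT=1.178744, cosh=1.778978, sinh=1.471313; start (x,ẋ)=(0.100700, -0.198100) → end (x,ẋ)=(0.127025, 0.343894)
phase 2: p=0.1418, T=0.353, ωT=1.035067, cosh=1.585248, sinh=1.230046; start (x,ẋ)=(0.127025, 0.343894) → end (x,ẋ)=(0.262640, 0.491867)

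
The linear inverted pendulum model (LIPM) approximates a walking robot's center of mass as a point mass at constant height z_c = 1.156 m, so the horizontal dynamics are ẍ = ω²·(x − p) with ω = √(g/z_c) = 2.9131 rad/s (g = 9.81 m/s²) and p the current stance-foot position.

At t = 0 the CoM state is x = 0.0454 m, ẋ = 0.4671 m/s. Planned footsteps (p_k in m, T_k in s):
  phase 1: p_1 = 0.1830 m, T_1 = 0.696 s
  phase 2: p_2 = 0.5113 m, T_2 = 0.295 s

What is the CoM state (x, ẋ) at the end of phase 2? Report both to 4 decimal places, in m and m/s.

x = 0.2498, ẋ = -0.3084

phase 1: p=0.1830, T=0.696, ωT=2.027518, cosh=3.863435, sinh=3.731773; start (x,ẋ)=(0.045400, 0.467100) → end (x,ẋ)=(0.249761, 0.308757)
phase 2: p=0.5113, T=0.295, ωT=0.859364, cosh=1.392545, sinh=0.969114; start (x,ẋ)=(0.249761, 0.308757) → end (x,ẋ)=(0.249811, -0.308399)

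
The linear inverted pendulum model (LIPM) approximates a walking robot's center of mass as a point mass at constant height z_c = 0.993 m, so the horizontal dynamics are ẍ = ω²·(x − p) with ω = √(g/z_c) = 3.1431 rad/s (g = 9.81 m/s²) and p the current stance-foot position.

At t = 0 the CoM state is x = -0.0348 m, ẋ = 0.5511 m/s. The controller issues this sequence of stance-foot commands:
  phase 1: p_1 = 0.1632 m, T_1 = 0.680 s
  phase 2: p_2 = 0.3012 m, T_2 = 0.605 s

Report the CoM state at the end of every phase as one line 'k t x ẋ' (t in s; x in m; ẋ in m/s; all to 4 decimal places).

phase 1: p=0.1632, T=0.680, ωT=2.137308, cosh=4.297280, sinh=4.179308; start (x,ẋ)=(-0.034800, 0.551100) → end (x,ẋ)=(0.045124, -0.232694)
phase 2: p=0.3012, T=0.605, ωT=1.901575, cosh=3.422885, sinh=3.273552; start (x,ẋ)=(0.045124, -0.232694) → end (x,ẋ)=(-0.817671, -3.431279)

1 0.6800 0.0451 -0.2327
2 1.2850 -0.8177 -3.4313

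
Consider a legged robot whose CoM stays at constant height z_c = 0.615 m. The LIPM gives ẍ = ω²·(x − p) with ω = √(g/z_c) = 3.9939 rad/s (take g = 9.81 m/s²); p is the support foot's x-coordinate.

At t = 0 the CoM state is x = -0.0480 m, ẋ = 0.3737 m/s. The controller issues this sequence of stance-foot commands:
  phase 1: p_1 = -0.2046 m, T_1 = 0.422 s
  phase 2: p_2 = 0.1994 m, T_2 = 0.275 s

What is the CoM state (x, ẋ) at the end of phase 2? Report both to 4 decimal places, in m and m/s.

x = 1.5520, ẋ = 5.9245

phase 1: p=-0.2046, T=0.422, ωT=1.685426, cosh=2.790057, sinh=2.604691; start (x,ẋ)=(-0.048000, 0.373700) → end (x,ẋ)=(0.476038, 2.671734)
phase 2: p=0.1994, T=0.275, ωT=1.098323, cosh=1.666280, sinh=1.332850; start (x,ẋ)=(0.476038, 2.671734) → end (x,ẋ)=(1.551971, 5.924476)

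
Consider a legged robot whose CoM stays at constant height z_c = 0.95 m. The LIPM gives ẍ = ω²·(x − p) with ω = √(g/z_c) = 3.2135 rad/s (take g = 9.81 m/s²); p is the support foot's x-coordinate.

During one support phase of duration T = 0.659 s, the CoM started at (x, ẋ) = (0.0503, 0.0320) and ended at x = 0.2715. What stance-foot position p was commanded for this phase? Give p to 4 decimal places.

p = -0.0058

ωT = 3.2135·0.659 = 2.117697; cosh(ωT) = 4.216139, sinh(ωT) = 4.095830
x(T) = p + (x₀−p)·cosh(ωT) + (ẋ₀/ω)·sinh(ωT) ⇒ p·(1 − cosh) = x(T) − x₀·cosh − (ẋ₀/ω)·sinh
numerator   = 0.2715 − (0.0503)·4.216139 − (0.0320/3.2135)·4.095830 = 0.018642
denominator = 1 − 4.216139 = -3.216139
p = 0.018642 / -3.216139 = -0.0058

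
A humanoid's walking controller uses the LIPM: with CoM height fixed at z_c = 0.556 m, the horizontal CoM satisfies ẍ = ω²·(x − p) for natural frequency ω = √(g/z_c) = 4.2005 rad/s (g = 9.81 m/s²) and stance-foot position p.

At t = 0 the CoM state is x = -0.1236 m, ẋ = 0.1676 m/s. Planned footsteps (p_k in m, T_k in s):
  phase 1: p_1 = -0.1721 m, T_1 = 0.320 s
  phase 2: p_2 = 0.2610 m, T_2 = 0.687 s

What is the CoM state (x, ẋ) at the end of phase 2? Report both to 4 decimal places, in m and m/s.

x = -0.5939, ẋ = -3.4901

phase 1: p=-0.1721, T=0.320, ωT=1.344160, cosh=2.047861, sinh=1.787103; start (x,ẋ)=(-0.123600, 0.167600) → end (x,ẋ)=(-0.001473, 0.707298)
phase 2: p=0.2610, T=0.687, ωT=2.885744, cosh=8.986349, sinh=8.930535; start (x,ẋ)=(-0.001473, 0.707298) → end (x,ẋ)=(-0.593916, -3.490063)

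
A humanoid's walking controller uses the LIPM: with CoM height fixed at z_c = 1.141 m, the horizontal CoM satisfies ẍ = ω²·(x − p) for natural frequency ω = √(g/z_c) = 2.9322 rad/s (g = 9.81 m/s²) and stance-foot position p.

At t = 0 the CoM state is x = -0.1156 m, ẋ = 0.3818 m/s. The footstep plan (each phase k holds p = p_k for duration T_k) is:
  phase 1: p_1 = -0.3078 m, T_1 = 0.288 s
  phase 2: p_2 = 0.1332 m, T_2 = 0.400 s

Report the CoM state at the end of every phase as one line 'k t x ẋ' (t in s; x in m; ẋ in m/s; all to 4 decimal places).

phase 1: p=-0.3078, T=0.288, ωT=0.844474, cosh=1.378268, sinh=0.948485; start (x,ẋ)=(-0.115600, 0.381800) → end (x,ẋ)=(0.080605, 1.060759)
phase 2: p=0.1332, T=0.400, ωT=1.172880, cosh=1.770380, sinh=1.460905; start (x,ẋ)=(0.080605, 1.060759) → end (x,ẋ)=(0.568587, 1.652646)

1 0.2880 0.0806 1.0608
2 0.6880 0.5686 1.6526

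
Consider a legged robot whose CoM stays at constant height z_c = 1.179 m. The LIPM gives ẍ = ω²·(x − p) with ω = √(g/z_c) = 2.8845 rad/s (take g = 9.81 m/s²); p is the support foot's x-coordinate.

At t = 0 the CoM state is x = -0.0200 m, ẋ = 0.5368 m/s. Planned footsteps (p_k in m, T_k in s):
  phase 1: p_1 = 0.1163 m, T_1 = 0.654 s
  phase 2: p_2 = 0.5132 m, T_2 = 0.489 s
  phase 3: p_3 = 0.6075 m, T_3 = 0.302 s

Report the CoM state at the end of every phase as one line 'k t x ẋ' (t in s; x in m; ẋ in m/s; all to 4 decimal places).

phase 1: p=0.1163, T=0.654, ωT=1.886463, cosh=3.373802, sinh=3.222195; start (x,ẋ)=(-0.020000, 0.536800) → end (x,ẋ)=(0.256095, 0.544227)
phase 2: p=0.5132, T=0.489, ωT=1.410521, cosh=2.171052, sinh=1.927036; start (x,ẋ)=(0.256095, 0.544227) → end (x,ẋ)=(0.318592, -0.247580)
phase 3: p=0.6075, T=0.302, ωT=0.871119, cosh=1.404033, sinh=0.985550; start (x,ẋ)=(0.318592, -0.247580) → end (x,ẋ)=(0.117272, -1.168925)

1 0.6540 0.2561 0.5442
2 1.1430 0.3186 -0.2476
3 1.4450 0.1173 -1.1689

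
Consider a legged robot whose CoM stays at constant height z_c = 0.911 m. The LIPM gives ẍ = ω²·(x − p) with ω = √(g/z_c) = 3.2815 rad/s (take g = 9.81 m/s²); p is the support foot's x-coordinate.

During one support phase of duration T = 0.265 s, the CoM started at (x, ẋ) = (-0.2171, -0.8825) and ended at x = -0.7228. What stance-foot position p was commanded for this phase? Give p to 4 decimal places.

p = 0.3822

ωT = 3.2815·0.265 = 0.869598; cosh(ωT) = 1.402535, sinh(ωT) = 0.983415
x(T) = p + (x₀−p)·cosh(ωT) + (ẋ₀/ω)·sinh(ωT) ⇒ p·(1 − cosh) = x(T) − x₀·cosh − (ẋ₀/ω)·sinh
numerator   = -0.7228 − (-0.2171)·1.402535 − (-0.8825/3.2815)·0.983415 = -0.153838
denominator = 1 − 1.402535 = -0.402535
p = -0.153838 / -0.402535 = 0.3822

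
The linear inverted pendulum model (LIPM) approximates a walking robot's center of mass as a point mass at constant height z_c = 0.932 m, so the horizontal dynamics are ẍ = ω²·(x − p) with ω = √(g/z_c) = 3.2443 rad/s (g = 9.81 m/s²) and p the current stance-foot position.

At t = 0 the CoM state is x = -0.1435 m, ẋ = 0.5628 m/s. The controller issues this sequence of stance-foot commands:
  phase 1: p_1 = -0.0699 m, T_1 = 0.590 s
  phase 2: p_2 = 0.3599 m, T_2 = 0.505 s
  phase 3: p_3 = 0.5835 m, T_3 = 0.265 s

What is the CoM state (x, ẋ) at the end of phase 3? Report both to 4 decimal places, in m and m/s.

phase 1: p=-0.0699, T=0.590, ωT=1.914137, cosh=3.464277, sinh=3.316808; start (x,ẋ)=(-0.143500, 0.562800) → end (x,ẋ)=(0.250507, 1.157706)
phase 2: p=0.3599, T=0.505, ωT=1.638372, cosh=2.670539, sinh=2.476242; start (x,ẋ)=(0.250507, 1.157706) → end (x,ẋ)=(0.951393, 2.212874)
phase 3: p=0.5835, T=0.265, ωT=0.859739, cosh=1.392909, sinh=0.969636; start (x,ẋ)=(0.951393, 2.212874) → end (x,ẋ)=(1.757311, 4.239645)

x = 1.7573, ẋ = 4.2396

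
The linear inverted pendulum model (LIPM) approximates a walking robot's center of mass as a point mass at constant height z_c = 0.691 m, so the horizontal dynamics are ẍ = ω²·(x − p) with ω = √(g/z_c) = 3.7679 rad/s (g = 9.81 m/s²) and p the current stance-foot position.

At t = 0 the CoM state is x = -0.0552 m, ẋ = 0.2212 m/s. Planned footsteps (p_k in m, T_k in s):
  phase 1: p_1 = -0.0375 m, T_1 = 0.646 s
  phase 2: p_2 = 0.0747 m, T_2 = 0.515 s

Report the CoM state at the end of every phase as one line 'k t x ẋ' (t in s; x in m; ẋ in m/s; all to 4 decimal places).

phase 1: p=-0.0375, T=0.646, ωT=2.434063, cosh=5.746406, sinh=5.658726; start (x,ẋ)=(-0.055200, 0.221200) → end (x,ẋ)=(0.192992, 0.893714)
phase 2: p=0.0747, T=0.515, ωT=1.940469, cosh=3.552824, sinh=3.409188; start (x,ẋ)=(0.192992, 0.893714) → end (x,ẋ)=(1.303602, 4.694730)

1 0.6460 0.1930 0.8937
2 1.1610 1.3036 4.6947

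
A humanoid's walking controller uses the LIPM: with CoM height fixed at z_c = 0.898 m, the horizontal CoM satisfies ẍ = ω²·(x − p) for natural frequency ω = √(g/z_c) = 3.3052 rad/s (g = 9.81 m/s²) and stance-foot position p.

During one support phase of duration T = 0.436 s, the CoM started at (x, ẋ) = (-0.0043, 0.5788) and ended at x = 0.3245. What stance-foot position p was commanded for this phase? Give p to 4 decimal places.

p = 0.0123

ωT = 3.3052·0.436 = 1.441067; cosh(ωT) = 2.230939, sinh(ωT) = 1.994264
x(T) = p + (x₀−p)·cosh(ωT) + (ẋ₀/ω)·sinh(ωT) ⇒ p·(1 − cosh) = x(T) − x₀·cosh − (ẋ₀/ω)·sinh
numerator   = 0.3245 − (-0.0043)·2.230939 − (0.5788/3.3052)·1.994264 = -0.015138
denominator = 1 − 2.230939 = -1.230939
p = -0.015138 / -1.230939 = 0.0123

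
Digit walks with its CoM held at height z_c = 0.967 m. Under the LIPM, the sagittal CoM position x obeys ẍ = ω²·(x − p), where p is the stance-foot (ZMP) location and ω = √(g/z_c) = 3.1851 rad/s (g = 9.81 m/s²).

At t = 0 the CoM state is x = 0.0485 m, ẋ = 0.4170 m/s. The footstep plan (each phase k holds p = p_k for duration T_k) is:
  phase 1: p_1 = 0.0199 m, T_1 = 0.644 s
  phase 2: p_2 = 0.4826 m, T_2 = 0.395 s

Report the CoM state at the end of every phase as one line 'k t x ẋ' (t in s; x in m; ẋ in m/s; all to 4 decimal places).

1 0.6440 0.6336 1.9967
2 1.0390 1.7837 4.5748

phase 1: p=0.0199, T=0.644, ωT=2.051204, cosh=3.952921, sinh=3.824341; start (x,ẋ)=(0.048500, 0.417000) → end (x,ẋ)=(0.633644, 1.996742)
phase 2: p=0.4826, T=0.395, ωT=1.258115, cosh=1.901485, sinh=1.617296; start (x,ẋ)=(0.633644, 1.996742) → end (x,ẋ)=(1.783693, 4.574842)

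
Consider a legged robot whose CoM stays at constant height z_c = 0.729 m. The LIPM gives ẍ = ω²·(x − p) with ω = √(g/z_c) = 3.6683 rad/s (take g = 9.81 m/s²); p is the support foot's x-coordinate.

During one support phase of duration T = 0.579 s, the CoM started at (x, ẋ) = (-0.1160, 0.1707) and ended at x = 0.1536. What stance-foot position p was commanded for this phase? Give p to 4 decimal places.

p = -0.1400

ωT = 3.6683·0.579 = 2.123946; cosh(ωT) = 4.241817, sinh(ωT) = 4.122258
x(T) = p + (x₀−p)·cosh(ωT) + (ẋ₀/ω)·sinh(ωT) ⇒ p·(1 − cosh) = x(T) − x₀·cosh − (ẋ₀/ω)·sinh
numerator   = 0.1536 − (-0.1160)·4.241817 − (0.1707/3.6683)·4.122258 = 0.453826
denominator = 1 − 4.241817 = -3.241817
p = 0.453826 / -3.241817 = -0.1400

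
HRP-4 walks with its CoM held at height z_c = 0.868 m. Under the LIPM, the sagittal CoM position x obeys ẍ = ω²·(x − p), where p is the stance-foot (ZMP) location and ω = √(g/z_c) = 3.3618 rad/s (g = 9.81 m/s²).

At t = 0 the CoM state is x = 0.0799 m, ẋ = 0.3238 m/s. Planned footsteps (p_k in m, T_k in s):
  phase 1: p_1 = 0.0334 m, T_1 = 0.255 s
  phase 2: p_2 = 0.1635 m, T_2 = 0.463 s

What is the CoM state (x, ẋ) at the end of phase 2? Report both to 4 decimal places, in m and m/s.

phase 1: p=0.0334, T=0.255, ωT=0.857259, cosh=1.390508, sinh=0.966184; start (x,ẋ)=(0.079900, 0.323800) → end (x,ẋ)=(0.191119, 0.601284)
phase 2: p=0.1635, T=0.463, ωT=1.556513, cosh=2.476564, sinh=2.265694; start (x,ẋ)=(0.191119, 0.601284) → end (x,ẋ)=(0.637137, 1.699487)

x = 0.6371, ẋ = 1.6995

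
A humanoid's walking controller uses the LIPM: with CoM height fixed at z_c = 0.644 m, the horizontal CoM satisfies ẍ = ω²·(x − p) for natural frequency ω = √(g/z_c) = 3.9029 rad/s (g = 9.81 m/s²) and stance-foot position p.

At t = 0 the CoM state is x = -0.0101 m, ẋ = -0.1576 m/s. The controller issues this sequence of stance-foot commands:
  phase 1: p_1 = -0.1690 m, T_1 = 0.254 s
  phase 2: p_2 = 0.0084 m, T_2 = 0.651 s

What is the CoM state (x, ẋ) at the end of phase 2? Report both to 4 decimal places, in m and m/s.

phase 1: p=-0.1690, T=0.254, ωT=0.991337, cosh=1.532957, sinh=1.161877; start (x,ẋ)=(-0.010100, -0.157600) → end (x,ẋ)=(0.027670, 0.478968)
phase 2: p=0.0084, T=0.651, ωT=2.540788, cosh=6.384235, sinh=6.305430; start (x,ẋ)=(0.027670, 0.478968) → end (x,ẋ)=(0.905234, 3.532070)

x = 0.9052, ẋ = 3.5321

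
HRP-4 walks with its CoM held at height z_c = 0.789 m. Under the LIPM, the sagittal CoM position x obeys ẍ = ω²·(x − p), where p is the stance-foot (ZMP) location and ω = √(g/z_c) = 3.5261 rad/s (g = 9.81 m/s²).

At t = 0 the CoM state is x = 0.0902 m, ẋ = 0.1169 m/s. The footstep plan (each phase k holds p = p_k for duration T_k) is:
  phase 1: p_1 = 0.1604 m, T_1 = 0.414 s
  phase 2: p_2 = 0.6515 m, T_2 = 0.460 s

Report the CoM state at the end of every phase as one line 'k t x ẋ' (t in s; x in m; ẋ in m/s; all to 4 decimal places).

phase 1: p=0.1604, T=0.414, ωT=1.459805, cosh=2.268702, sinh=2.036420; start (x,ẋ)=(0.090200, 0.116900) → end (x,ẋ)=(0.068650, -0.238868)
phase 2: p=0.6515, T=0.460, ωT=1.622006, cosh=2.630370, sinh=2.432867; start (x,ẋ)=(0.068650, -0.238868) → end (x,ẋ)=(-1.046420, -5.628309)

1 0.4140 0.0687 -0.2389
2 0.8740 -1.0464 -5.6283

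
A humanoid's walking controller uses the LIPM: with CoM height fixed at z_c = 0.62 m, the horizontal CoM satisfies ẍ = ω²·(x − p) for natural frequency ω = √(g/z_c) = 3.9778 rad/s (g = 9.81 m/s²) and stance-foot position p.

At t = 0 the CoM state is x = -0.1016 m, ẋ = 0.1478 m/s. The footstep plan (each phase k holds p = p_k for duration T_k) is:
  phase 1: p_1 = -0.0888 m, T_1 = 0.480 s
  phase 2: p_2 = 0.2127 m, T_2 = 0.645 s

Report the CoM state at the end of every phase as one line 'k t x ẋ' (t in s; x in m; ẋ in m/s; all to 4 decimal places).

phase 1: p=-0.0888, T=0.480, ωT=1.909344, cosh=3.448419, sinh=3.300241; start (x,ẋ)=(-0.101600, 0.147800) → end (x,ẋ)=(-0.010315, 0.341642)
phase 2: p=0.2127, T=0.645, ωT=2.565681, cosh=6.543191, sinh=6.466324; start (x,ẋ)=(-0.010315, 0.341642) → end (x,ẋ)=(-0.691158, -3.500915)

1 0.4800 -0.0103 0.3416
2 1.1250 -0.6912 -3.5009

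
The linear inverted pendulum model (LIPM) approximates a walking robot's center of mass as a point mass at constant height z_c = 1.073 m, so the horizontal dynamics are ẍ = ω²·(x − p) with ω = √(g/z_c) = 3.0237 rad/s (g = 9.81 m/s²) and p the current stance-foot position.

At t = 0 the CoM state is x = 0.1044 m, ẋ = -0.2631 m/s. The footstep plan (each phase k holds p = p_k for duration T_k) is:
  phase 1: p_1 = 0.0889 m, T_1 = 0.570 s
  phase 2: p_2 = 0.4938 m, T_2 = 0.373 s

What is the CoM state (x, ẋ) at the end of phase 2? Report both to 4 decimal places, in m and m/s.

x = -0.8131, ẋ = -3.5733

phase 1: p=0.0889, T=0.570, ωT=1.723509, cosh=2.891299, sinh=2.712860; start (x,ẋ)=(0.104400, -0.263100) → end (x,ẋ)=(-0.102338, -0.633556)
phase 2: p=0.4938, T=0.373, ωT=1.127840, cosh=1.706355, sinh=1.382623; start (x,ẋ)=(-0.102338, -0.633556) → end (x,ẋ)=(-0.813124, -3.573307)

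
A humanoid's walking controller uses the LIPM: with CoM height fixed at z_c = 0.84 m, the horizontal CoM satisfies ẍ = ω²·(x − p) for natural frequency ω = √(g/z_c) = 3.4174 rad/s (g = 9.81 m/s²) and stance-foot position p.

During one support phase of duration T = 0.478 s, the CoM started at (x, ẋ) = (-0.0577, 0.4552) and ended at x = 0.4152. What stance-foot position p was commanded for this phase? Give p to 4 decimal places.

ωT = 3.4174·0.478 = 1.633517; cosh(ωT) = 2.658550, sinh(ωT) = 2.463308
x(T) = p + (x₀−p)·cosh(ωT) + (ẋ₀/ω)·sinh(ωT) ⇒ p·(1 − cosh) = x(T) − x₀·cosh − (ẋ₀/ω)·sinh
numerator   = 0.4152 − (-0.0577)·2.658550 − (0.4552/3.4174)·2.463308 = 0.240484
denominator = 1 − 2.658550 = -1.658550
p = 0.240484 / -1.658550 = -0.1450

p = -0.1450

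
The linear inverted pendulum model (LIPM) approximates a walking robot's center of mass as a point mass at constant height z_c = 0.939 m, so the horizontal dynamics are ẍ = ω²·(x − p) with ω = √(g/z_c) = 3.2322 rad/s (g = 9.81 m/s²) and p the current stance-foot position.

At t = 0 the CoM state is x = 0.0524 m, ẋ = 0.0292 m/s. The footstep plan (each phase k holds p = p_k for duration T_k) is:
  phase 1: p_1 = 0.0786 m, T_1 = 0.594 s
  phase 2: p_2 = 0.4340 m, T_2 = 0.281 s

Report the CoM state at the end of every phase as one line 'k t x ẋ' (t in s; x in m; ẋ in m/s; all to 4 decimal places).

1 0.5940 0.0175 -0.1809
2 0.8750 -0.2246 -1.6587

phase 1: p=0.0786, T=0.594, ωT=1.919927, cosh=3.483538, sinh=3.336921; start (x,ẋ)=(0.052400, 0.029200) → end (x,ẋ)=(0.017477, -0.180863)
phase 2: p=0.4340, T=0.281, ωT=0.908248, cosh=1.441602, sinh=1.038372; start (x,ẋ)=(0.017477, -0.180863) → end (x,ẋ)=(-0.224564, -1.658677)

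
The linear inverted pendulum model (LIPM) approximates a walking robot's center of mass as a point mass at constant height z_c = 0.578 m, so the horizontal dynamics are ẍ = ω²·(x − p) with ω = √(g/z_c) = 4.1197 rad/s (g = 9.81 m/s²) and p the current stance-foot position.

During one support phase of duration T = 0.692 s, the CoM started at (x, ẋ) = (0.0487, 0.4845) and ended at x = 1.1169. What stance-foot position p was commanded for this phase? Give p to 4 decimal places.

ωT = 4.1197·0.692 = 2.850832; cosh(ωT) = 8.679987, sinh(ωT) = 8.622191
x(T) = p + (x₀−p)·cosh(ωT) + (ẋ₀/ω)·sinh(ωT) ⇒ p·(1 − cosh) = x(T) − x₀·cosh − (ẋ₀/ω)·sinh
numerator   = 1.1169 − (0.0487)·8.679987 − (0.4845/4.1197)·8.622191 = -0.319834
denominator = 1 − 8.679987 = -7.679987
p = -0.319834 / -7.679987 = 0.0416

p = 0.0416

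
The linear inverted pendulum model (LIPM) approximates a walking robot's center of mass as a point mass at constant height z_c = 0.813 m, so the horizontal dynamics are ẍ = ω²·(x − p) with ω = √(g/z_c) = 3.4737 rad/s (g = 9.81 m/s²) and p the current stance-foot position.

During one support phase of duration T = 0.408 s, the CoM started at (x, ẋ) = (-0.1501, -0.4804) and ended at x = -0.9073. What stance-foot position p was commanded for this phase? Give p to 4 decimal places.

ωT = 3.4737·0.408 = 1.417270; cosh(ωT) = 2.184107, sinh(ωT) = 1.941732
x(T) = p + (x₀−p)·cosh(ωT) + (ẋ₀/ω)·sinh(ωT) ⇒ p·(1 − cosh) = x(T) − x₀·cosh − (ẋ₀/ω)·sinh
numerator   = -0.9073 − (-0.1501)·2.184107 − (-0.4804/3.4737)·1.941732 = -0.310931
denominator = 1 − 2.184107 = -1.184107
p = -0.310931 / -1.184107 = 0.2626

p = 0.2626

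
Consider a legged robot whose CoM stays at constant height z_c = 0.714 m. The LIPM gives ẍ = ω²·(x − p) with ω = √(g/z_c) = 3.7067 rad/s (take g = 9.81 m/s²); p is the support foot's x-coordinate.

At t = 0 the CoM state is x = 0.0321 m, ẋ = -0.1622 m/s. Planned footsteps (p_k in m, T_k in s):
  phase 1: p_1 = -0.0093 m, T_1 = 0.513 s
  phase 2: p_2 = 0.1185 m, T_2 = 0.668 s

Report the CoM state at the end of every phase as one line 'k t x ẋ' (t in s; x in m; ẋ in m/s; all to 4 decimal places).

phase 1: p=-0.0093, T=0.513, ωT=1.901537, cosh=3.422759, sinh=3.273420; start (x,ẋ)=(0.032100, -0.162200) → end (x,ẋ)=(-0.010838, -0.052841)
phase 2: p=0.1185, T=0.668, ωT=2.476076, cosh=5.989283, sinh=5.905211; start (x,ẋ)=(-0.010838, -0.052841) → end (x,ẋ)=(-0.740324, -3.147541)

1 0.5130 -0.0108 -0.0528
2 1.1810 -0.7403 -3.1475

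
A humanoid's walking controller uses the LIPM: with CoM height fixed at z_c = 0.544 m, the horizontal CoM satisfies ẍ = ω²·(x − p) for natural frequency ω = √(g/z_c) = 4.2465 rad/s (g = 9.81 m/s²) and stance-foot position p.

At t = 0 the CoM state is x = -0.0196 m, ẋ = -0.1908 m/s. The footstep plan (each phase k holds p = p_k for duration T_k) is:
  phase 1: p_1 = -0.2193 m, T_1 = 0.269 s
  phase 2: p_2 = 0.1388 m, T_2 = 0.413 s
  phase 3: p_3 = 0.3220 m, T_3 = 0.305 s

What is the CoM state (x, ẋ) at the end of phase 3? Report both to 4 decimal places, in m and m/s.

x = 1.2947, ẋ = 4.3999

phase 1: p=-0.2193, T=0.269, ωT=1.142309, cosh=1.726538, sinh=1.407457; start (x,ẋ)=(-0.019600, -0.190800) → end (x,ẋ)=(0.062251, 0.864136)
phase 2: p=0.1388, T=0.413, ωT=1.753804, cosh=2.974826, sinh=2.801712; start (x,ẋ)=(0.062251, 0.864136) → end (x,ẋ)=(0.481211, 1.659917)
phase 3: p=0.3220, T=0.305, ωT=1.295183, cosh=1.962755, sinh=1.688907; start (x,ẋ)=(0.481211, 1.659917) → end (x,ẋ)=(1.294671, 4.399865)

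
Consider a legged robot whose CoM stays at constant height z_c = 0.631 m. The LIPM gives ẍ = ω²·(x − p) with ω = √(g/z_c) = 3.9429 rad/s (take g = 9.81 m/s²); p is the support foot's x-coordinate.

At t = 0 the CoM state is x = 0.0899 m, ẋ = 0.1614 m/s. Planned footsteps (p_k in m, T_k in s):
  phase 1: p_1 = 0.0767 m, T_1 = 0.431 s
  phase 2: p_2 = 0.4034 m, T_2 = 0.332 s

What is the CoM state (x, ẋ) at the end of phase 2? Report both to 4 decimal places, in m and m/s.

phase 1: p=0.0767, T=0.431, ωT=1.699390, cosh=2.826702, sinh=2.643907; start (x,ẋ)=(0.089900, 0.161400) → end (x,ẋ)=(0.222239, 0.593835)
phase 2: p=0.4034, T=0.332, ωT=1.309043, cosh=1.986353, sinh=1.716275; start (x,ẋ)=(0.222239, 0.593835) → end (x,ẋ)=(0.302036, -0.046368)

x = 0.3020, ẋ = -0.0464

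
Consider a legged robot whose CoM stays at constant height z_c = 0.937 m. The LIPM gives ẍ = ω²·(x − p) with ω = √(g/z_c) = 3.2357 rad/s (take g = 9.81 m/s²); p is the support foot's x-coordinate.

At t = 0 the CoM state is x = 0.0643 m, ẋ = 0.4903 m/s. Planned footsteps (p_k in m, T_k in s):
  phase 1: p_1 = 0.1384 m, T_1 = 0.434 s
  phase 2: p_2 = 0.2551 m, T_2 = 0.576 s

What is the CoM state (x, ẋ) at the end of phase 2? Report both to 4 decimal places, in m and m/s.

x = 0.8822, ẋ = 2.1153

phase 1: p=0.1384, T=0.434, ωT=1.404294, cosh=2.159095, sinh=1.913555; start (x,ẋ)=(0.064300, 0.490300) → end (x,ẋ)=(0.268369, 0.599800)
phase 2: p=0.2551, T=0.576, ωT=1.863763, cosh=3.301522, sinh=3.146434; start (x,ẋ)=(0.268369, 0.599800) → end (x,ẋ)=(0.882160, 2.115341)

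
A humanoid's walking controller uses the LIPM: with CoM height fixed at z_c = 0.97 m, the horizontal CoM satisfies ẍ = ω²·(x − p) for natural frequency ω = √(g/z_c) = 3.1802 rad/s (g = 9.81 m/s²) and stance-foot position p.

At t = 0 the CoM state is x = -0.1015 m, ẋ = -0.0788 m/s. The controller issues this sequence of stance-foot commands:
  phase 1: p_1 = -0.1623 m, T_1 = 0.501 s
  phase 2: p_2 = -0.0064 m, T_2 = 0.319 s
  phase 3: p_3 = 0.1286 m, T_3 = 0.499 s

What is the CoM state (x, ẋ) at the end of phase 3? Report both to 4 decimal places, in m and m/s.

phase 1: p=-0.1623, T=0.501, ωT=1.593280, cosh=2.561559, sinh=2.358301; start (x,ẋ)=(-0.101500, -0.078800) → end (x,ẋ)=(-0.064992, 0.254141)
phase 2: p=-0.0064, T=0.319, ωT=1.014484, cosh=1.560264, sinh=1.197675; start (x,ẋ)=(-0.064992, 0.254141) → end (x,ẋ)=(-0.002108, 0.173360)
phase 3: p=0.1286, T=0.499, ωT=1.586920, cosh=2.546611, sinh=2.342056; start (x,ẋ)=(-0.002108, 0.173360) → end (x,ẋ)=(-0.076593, -0.532063)

x = -0.0766, ẋ = -0.5321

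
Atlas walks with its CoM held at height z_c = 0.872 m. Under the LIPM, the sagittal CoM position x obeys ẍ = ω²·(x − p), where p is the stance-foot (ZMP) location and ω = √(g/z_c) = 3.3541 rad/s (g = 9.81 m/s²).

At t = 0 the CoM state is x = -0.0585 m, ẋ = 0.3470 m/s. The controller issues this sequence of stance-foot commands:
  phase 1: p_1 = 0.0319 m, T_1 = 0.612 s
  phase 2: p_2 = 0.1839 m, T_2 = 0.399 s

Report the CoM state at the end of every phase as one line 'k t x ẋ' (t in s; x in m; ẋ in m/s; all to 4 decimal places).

1 0.6120 0.0703 0.2123
2 1.0110 0.0648 -0.2439

phase 1: p=0.0319, T=0.612, ωT=2.052709, cosh=3.958681, sinh=3.830294; start (x,ẋ)=(-0.058500, 0.347000) → end (x,ẋ)=(0.070300, 0.212276)
phase 2: p=0.1839, T=0.399, ωT=1.338286, cosh=2.037399, sinh=1.775104; start (x,ẋ)=(0.070300, 0.212276) → end (x,ẋ)=(0.064796, -0.243868)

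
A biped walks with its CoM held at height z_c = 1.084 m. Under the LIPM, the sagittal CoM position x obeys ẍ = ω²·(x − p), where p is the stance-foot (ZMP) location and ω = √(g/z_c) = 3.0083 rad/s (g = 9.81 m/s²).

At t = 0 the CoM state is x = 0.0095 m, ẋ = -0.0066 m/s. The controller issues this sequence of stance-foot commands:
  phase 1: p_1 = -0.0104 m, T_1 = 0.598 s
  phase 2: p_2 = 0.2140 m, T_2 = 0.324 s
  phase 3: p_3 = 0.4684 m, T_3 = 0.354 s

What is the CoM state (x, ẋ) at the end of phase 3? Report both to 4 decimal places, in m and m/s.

x = -0.4100, ẋ = -2.2923

phase 1: p=-0.0104, T=0.598, ωT=1.798963, cosh=3.104425, sinh=2.938955; start (x,ẋ)=(0.009500, -0.006600) → end (x,ẋ)=(0.044930, 0.155452)
phase 2: p=0.2140, T=0.324, ωT=0.974689, cosh=1.513826, sinh=1.136517; start (x,ẋ)=(0.044930, 0.155452) → end (x,ẋ)=(0.016786, -0.342720)
phase 3: p=0.4684, T=0.354, ωT=1.064938, cosh=1.622704, sinh=1.277955; start (x,ẋ)=(0.016786, -0.342720) → end (x,ẋ)=(-0.410026, -2.292349)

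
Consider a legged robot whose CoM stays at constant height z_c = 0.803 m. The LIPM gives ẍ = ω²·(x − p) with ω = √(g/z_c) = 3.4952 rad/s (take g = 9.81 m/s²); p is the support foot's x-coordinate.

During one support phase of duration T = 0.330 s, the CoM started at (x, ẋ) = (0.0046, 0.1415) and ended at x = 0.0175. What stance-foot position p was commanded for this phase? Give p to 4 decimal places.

ωT = 3.4952·0.330 = 1.153416; cosh(ωT) = 1.742278, sinh(ωT) = 1.426721
x(T) = p + (x₀−p)·cosh(ωT) + (ẋ₀/ω)·sinh(ωT) ⇒ p·(1 − cosh) = x(T) − x₀·cosh − (ẋ₀/ω)·sinh
numerator   = 0.0175 − (0.0046)·1.742278 − (0.1415/3.4952)·1.426721 = -0.048274
denominator = 1 − 1.742278 = -0.742278
p = -0.048274 / -0.742278 = 0.0650

p = 0.0650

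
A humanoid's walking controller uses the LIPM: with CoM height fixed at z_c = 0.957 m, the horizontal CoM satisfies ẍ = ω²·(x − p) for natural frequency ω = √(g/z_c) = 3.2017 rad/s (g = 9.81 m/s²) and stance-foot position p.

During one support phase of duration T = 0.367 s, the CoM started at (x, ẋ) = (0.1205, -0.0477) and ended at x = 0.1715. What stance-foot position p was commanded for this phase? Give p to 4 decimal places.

p = 0.0264

ωT = 3.2017·0.367 = 1.175024; cosh(ωT) = 1.773516, sinh(ωT) = 1.464704
x(T) = p + (x₀−p)·cosh(ωT) + (ẋ₀/ω)·sinh(ωT) ⇒ p·(1 − cosh) = x(T) − x₀·cosh − (ẋ₀/ω)·sinh
numerator   = 0.1715 − (0.1205)·1.773516 − (-0.0477/3.2017)·1.464704 = -0.020387
denominator = 1 − 1.773516 = -0.773516
p = -0.020387 / -0.773516 = 0.0264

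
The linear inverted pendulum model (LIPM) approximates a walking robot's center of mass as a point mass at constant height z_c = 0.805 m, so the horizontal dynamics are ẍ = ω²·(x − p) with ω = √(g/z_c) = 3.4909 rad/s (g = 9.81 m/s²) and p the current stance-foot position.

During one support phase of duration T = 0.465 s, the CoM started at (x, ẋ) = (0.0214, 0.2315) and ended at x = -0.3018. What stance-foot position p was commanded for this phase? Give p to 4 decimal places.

p = 0.3182

ωT = 3.4909·0.465 = 1.623269; cosh(ωT) = 2.633443, sinh(ωT) = 2.436190
x(T) = p + (x₀−p)·cosh(ωT) + (ẋ₀/ω)·sinh(ωT) ⇒ p·(1 − cosh) = x(T) − x₀·cosh − (ẋ₀/ω)·sinh
numerator   = -0.3018 − (0.0214)·2.633443 − (0.2315/3.4909)·2.436190 = -0.519712
denominator = 1 − 2.633443 = -1.633443
p = -0.519712 / -1.633443 = 0.3182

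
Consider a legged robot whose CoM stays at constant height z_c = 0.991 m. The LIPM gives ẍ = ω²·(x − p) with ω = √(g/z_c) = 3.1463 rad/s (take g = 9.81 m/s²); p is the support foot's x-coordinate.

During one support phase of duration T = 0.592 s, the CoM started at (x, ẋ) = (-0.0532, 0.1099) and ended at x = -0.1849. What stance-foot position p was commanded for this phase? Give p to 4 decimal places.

ωT = 3.1463·0.592 = 1.862610; cosh(ωT) = 3.297894, sinh(ωT) = 3.142628
x(T) = p + (x₀−p)·cosh(ωT) + (ẋ₀/ω)·sinh(ωT) ⇒ p·(1 − cosh) = x(T) − x₀·cosh − (ẋ₀/ω)·sinh
numerator   = -0.1849 − (-0.0532)·3.297894 − (0.1099/3.1463)·3.142628 = -0.119224
denominator = 1 − 3.297894 = -2.297894
p = -0.119224 / -2.297894 = 0.0519

p = 0.0519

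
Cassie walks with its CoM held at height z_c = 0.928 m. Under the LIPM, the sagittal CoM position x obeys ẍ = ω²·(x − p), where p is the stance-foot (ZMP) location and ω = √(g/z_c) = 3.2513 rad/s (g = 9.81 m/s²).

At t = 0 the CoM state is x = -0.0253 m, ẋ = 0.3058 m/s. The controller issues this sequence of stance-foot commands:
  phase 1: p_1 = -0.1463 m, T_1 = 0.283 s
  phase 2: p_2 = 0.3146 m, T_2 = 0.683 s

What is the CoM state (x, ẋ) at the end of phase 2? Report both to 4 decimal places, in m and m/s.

phase 1: p=-0.1463, T=0.283, ωT=0.920118, cosh=1.454029, sinh=1.055557; start (x,ẋ)=(-0.025300, 0.305800) → end (x,ẋ)=(0.128918, 0.859906)
phase 2: p=0.3146, T=0.683, ωT=2.220638, cosh=4.660873, sinh=4.552333; start (x,ẋ)=(0.128918, 0.859906) → end (x,ẋ)=(0.653162, 1.259628)

x = 0.6532, ẋ = 1.2596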